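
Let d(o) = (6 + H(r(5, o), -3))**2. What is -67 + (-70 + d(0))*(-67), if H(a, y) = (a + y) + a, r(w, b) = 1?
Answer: 2948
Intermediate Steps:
H(a, y) = y + 2*a
d(o) = 25 (d(o) = (6 + (-3 + 2*1))**2 = (6 + (-3 + 2))**2 = (6 - 1)**2 = 5**2 = 25)
-67 + (-70 + d(0))*(-67) = -67 + (-70 + 25)*(-67) = -67 - 45*(-67) = -67 + 3015 = 2948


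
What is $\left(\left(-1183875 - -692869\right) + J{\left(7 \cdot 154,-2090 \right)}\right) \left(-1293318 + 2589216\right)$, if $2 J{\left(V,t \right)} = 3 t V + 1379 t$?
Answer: $-6883280153718$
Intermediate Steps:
$J{\left(V,t \right)} = \frac{1379 t}{2} + \frac{3 V t}{2}$ ($J{\left(V,t \right)} = \frac{3 t V + 1379 t}{2} = \frac{3 V t + 1379 t}{2} = \frac{1379 t + 3 V t}{2} = \frac{1379 t}{2} + \frac{3 V t}{2}$)
$\left(\left(-1183875 - -692869\right) + J{\left(7 \cdot 154,-2090 \right)}\right) \left(-1293318 + 2589216\right) = \left(\left(-1183875 - -692869\right) + \frac{1}{2} \left(-2090\right) \left(1379 + 3 \cdot 7 \cdot 154\right)\right) \left(-1293318 + 2589216\right) = \left(\left(-1183875 + 692869\right) + \frac{1}{2} \left(-2090\right) \left(1379 + 3 \cdot 1078\right)\right) 1295898 = \left(-491006 + \frac{1}{2} \left(-2090\right) \left(1379 + 3234\right)\right) 1295898 = \left(-491006 + \frac{1}{2} \left(-2090\right) 4613\right) 1295898 = \left(-491006 - 4820585\right) 1295898 = \left(-5311591\right) 1295898 = -6883280153718$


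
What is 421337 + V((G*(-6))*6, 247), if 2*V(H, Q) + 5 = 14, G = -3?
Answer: 842683/2 ≈ 4.2134e+5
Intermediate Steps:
V(H, Q) = 9/2 (V(H, Q) = -5/2 + (½)*14 = -5/2 + 7 = 9/2)
421337 + V((G*(-6))*6, 247) = 421337 + 9/2 = 842683/2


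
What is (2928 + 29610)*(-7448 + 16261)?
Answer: 286757394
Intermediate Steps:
(2928 + 29610)*(-7448 + 16261) = 32538*8813 = 286757394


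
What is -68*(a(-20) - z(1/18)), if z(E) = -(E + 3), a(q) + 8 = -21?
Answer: 15878/9 ≈ 1764.2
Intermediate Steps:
a(q) = -29 (a(q) = -8 - 21 = -29)
z(E) = -3 - E (z(E) = -(3 + E) = -3 - E)
-68*(a(-20) - z(1/18)) = -68*(-29 - (-3 - 1/18)) = -68*(-29 - 1*(-55/18)) = -68*(-29 + 55/18) = -68*(-467/18) = 15878/9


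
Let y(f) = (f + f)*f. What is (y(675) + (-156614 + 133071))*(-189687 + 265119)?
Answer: 66961514424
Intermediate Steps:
y(f) = 2*f² (y(f) = (2*f)*f = 2*f²)
(y(675) + (-156614 + 133071))*(-189687 + 265119) = (2*675² + (-156614 + 133071))*(-189687 + 265119) = (2*455625 - 23543)*75432 = (911250 - 23543)*75432 = 887707*75432 = 66961514424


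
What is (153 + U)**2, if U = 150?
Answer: 91809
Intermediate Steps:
(153 + U)**2 = (153 + 150)**2 = 303**2 = 91809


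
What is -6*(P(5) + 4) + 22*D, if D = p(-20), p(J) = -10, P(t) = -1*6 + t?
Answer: -238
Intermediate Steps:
P(t) = -6 + t
D = -10
-6*(P(5) + 4) + 22*D = -6*((-6 + 5) + 4) + 22*(-10) = -6*(-1 + 4) - 220 = -6*3 - 220 = -18 - 220 = -238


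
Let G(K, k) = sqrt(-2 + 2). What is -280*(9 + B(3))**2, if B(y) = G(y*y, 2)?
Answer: -22680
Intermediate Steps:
G(K, k) = 0 (G(K, k) = sqrt(0) = 0)
B(y) = 0
-280*(9 + B(3))**2 = -280*(9 + 0)**2 = -280*9**2 = -280*81 = -22680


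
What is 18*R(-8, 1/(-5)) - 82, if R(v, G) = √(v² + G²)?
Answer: -82 + 18*√1601/5 ≈ 62.045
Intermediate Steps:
R(v, G) = √(G² + v²)
18*R(-8, 1/(-5)) - 82 = 18*√((1/(-5))² + (-8)²) - 82 = 18*√((-⅕)² + 64) - 82 = 18*√(1/25 + 64) - 82 = 18*√(1601/25) - 82 = 18*(√1601/5) - 82 = 18*√1601/5 - 82 = -82 + 18*√1601/5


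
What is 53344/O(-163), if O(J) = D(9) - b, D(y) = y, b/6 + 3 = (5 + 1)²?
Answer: -53344/189 ≈ -282.24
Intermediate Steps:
b = 198 (b = -18 + 6*(5 + 1)² = -18 + 6*6² = -18 + 6*36 = -18 + 216 = 198)
O(J) = -189 (O(J) = 9 - 1*198 = 9 - 198 = -189)
53344/O(-163) = 53344/(-189) = 53344*(-1/189) = -53344/189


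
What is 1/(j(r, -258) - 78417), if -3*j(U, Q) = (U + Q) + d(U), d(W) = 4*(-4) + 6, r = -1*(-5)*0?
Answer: -3/234983 ≈ -1.2767e-5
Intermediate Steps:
r = 0 (r = 5*0 = 0)
d(W) = -10 (d(W) = -16 + 6 = -10)
j(U, Q) = 10/3 - Q/3 - U/3 (j(U, Q) = -((U + Q) - 10)/3 = -((Q + U) - 10)/3 = -(-10 + Q + U)/3 = 10/3 - Q/3 - U/3)
1/(j(r, -258) - 78417) = 1/((10/3 - 1/3*(-258) - 1/3*0) - 78417) = 1/((10/3 + 86 + 0) - 78417) = 1/(268/3 - 78417) = 1/(-234983/3) = -3/234983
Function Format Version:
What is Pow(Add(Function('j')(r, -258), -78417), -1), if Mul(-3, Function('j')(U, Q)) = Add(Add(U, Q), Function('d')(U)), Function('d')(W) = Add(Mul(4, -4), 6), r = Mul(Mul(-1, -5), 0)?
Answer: Rational(-3, 234983) ≈ -1.2767e-5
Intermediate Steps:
r = 0 (r = Mul(5, 0) = 0)
Function('d')(W) = -10 (Function('d')(W) = Add(-16, 6) = -10)
Function('j')(U, Q) = Add(Rational(10, 3), Mul(Rational(-1, 3), Q), Mul(Rational(-1, 3), U)) (Function('j')(U, Q) = Mul(Rational(-1, 3), Add(Add(U, Q), -10)) = Mul(Rational(-1, 3), Add(Add(Q, U), -10)) = Mul(Rational(-1, 3), Add(-10, Q, U)) = Add(Rational(10, 3), Mul(Rational(-1, 3), Q), Mul(Rational(-1, 3), U)))
Pow(Add(Function('j')(r, -258), -78417), -1) = Pow(Add(Add(Rational(10, 3), Mul(Rational(-1, 3), -258), Mul(Rational(-1, 3), 0)), -78417), -1) = Pow(Add(Add(Rational(10, 3), 86, 0), -78417), -1) = Pow(Add(Rational(268, 3), -78417), -1) = Pow(Rational(-234983, 3), -1) = Rational(-3, 234983)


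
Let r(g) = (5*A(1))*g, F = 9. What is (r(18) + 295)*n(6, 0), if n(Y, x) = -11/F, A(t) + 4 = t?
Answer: -275/9 ≈ -30.556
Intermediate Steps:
A(t) = -4 + t
r(g) = -15*g (r(g) = (5*(-4 + 1))*g = (5*(-3))*g = -15*g)
n(Y, x) = -11/9
(r(18) + 295)*n(6, 0) = (-15*18 + 295)*(-11/9) = (-270 + 295)*(-11/9) = 25*(-11/9) = -275/9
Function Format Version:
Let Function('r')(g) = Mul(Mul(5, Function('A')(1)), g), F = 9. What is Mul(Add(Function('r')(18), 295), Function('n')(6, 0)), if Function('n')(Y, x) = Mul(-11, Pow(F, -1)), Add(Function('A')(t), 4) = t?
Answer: Rational(-275, 9) ≈ -30.556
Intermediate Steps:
Function('A')(t) = Add(-4, t)
Function('r')(g) = Mul(-15, g) (Function('r')(g) = Mul(Mul(5, Add(-4, 1)), g) = Mul(Mul(5, -3), g) = Mul(-15, g))
Function('n')(Y, x) = Rational(-11, 9) (Function('n')(Y, x) = Mul(-11, Pow(9, -1)) = Mul(-11, Rational(1, 9)) = Rational(-11, 9))
Mul(Add(Function('r')(18), 295), Function('n')(6, 0)) = Mul(Add(Mul(-15, 18), 295), Rational(-11, 9)) = Mul(Add(-270, 295), Rational(-11, 9)) = Mul(25, Rational(-11, 9)) = Rational(-275, 9)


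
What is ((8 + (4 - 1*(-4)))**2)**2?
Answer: 65536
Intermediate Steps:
((8 + (4 - 1*(-4)))**2)**2 = ((8 + (4 + 4))**2)**2 = ((8 + 8)**2)**2 = (16**2)**2 = 256**2 = 65536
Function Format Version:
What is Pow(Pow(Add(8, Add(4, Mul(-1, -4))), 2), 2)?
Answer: 65536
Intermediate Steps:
Pow(Pow(Add(8, Add(4, Mul(-1, -4))), 2), 2) = Pow(Pow(Add(8, Add(4, 4)), 2), 2) = Pow(Pow(Add(8, 8), 2), 2) = Pow(Pow(16, 2), 2) = Pow(256, 2) = 65536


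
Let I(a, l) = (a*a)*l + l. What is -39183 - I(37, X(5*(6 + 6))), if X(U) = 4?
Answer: -44663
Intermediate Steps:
I(a, l) = l + l*a² (I(a, l) = a²*l + l = l*a² + l = l + l*a²)
-39183 - I(37, X(5*(6 + 6))) = -39183 - 4*(1 + 37²) = -39183 - 4*(1 + 1369) = -39183 - 4*1370 = -39183 - 1*5480 = -39183 - 5480 = -44663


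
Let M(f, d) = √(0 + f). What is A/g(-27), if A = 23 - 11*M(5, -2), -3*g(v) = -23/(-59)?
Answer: -177 + 1947*√5/23 ≈ 12.288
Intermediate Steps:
g(v) = -23/177 (g(v) = -(-23)/(3*(-59)) = -(-23)*(-1)/(3*59) = -⅓*23/59 = -23/177)
M(f, d) = √f
A = 23 - 11*√5 ≈ -1.5967
A/g(-27) = (23 - 11*√5)/(-23/177) = (23 - 11*√5)*(-177/23) = -177 + 1947*√5/23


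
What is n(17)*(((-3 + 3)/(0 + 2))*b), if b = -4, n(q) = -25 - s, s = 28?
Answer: 0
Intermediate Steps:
n(q) = -53 (n(q) = -25 - 1*28 = -25 - 28 = -53)
n(17)*(((-3 + 3)/(0 + 2))*b) = -53*(-3 + 3)/(0 + 2)*(-4) = -53*0/2*(-4) = -53*0*(1/2)*(-4) = -0*(-4) = -53*0 = 0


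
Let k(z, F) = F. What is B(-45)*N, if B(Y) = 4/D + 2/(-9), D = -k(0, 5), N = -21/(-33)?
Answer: -322/495 ≈ -0.65051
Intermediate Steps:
N = 7/11 (N = -21*(-1/33) = 7/11 ≈ 0.63636)
D = -5 (D = -1*5 = -5)
B(Y) = -46/45 (B(Y) = 4/(-5) + 2/(-9) = 4*(-⅕) + 2*(-⅑) = -⅘ - 2/9 = -46/45)
B(-45)*N = -46/45*7/11 = -322/495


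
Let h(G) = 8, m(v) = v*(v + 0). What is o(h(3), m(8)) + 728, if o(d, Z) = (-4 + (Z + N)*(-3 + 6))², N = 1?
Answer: 37209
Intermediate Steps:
m(v) = v² (m(v) = v*v = v²)
o(d, Z) = (-1 + 3*Z)² (o(d, Z) = (-4 + (Z + 1)*(-3 + 6))² = (-4 + (1 + Z)*3)² = (-4 + (3 + 3*Z))² = (-1 + 3*Z)²)
o(h(3), m(8)) + 728 = (-1 + 3*8²)² + 728 = (-1 + 3*64)² + 728 = (-1 + 192)² + 728 = 191² + 728 = 36481 + 728 = 37209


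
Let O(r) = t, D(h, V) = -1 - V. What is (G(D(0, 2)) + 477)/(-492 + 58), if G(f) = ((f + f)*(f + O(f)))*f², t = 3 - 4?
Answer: -99/62 ≈ -1.5968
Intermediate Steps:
t = -1
O(r) = -1
G(f) = 2*f³*(-1 + f) (G(f) = ((f + f)*(f - 1))*f² = ((2*f)*(-1 + f))*f² = (2*f*(-1 + f))*f² = 2*f³*(-1 + f))
(G(D(0, 2)) + 477)/(-492 + 58) = (2*(-1 - 1*2)³*(-1 + (-1 - 1*2)) + 477)/(-492 + 58) = (2*(-1 - 2)³*(-1 + (-1 - 2)) + 477)/(-434) = (2*(-3)³*(-1 - 3) + 477)*(-1/434) = (2*(-27)*(-4) + 477)*(-1/434) = (216 + 477)*(-1/434) = 693*(-1/434) = -99/62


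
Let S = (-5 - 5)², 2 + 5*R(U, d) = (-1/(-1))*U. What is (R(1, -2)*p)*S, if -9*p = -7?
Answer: -140/9 ≈ -15.556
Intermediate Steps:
p = 7/9 (p = -⅑*(-7) = 7/9 ≈ 0.77778)
R(U, d) = -⅖ + U/5 (R(U, d) = -⅖ + ((-1/(-1))*U)/5 = -⅖ + ((-1*(-1))*U)/5 = -⅖ + (1*U)/5 = -⅖ + U/5)
S = 100 (S = (-10)² = 100)
(R(1, -2)*p)*S = ((-⅖ + (⅕)*1)*(7/9))*100 = ((-⅖ + ⅕)*(7/9))*100 = -⅕*7/9*100 = -7/45*100 = -140/9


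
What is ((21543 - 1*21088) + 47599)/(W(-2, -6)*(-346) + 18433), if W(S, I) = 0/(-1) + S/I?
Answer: 144162/54953 ≈ 2.6234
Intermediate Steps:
W(S, I) = S/I (W(S, I) = 0*(-1) + S/I = 0 + S/I = S/I)
((21543 - 1*21088) + 47599)/(W(-2, -6)*(-346) + 18433) = ((21543 - 1*21088) + 47599)/(-2/(-6)*(-346) + 18433) = ((21543 - 21088) + 47599)/(-2*(-1/6)*(-346) + 18433) = (455 + 47599)/((1/3)*(-346) + 18433) = 48054/(-346/3 + 18433) = 48054/(54953/3) = 48054*(3/54953) = 144162/54953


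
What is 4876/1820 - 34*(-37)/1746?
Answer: 1350382/397215 ≈ 3.3996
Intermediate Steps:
4876/1820 - 34*(-37)/1746 = 4876*(1/1820) + 1258*(1/1746) = 1219/455 + 629/873 = 1350382/397215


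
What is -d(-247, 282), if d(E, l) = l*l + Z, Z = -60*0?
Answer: -79524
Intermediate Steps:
Z = 0
d(E, l) = l**2 (d(E, l) = l*l + 0 = l**2 + 0 = l**2)
-d(-247, 282) = -1*282**2 = -1*79524 = -79524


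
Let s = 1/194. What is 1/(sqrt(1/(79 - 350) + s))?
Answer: sqrt(4048198)/77 ≈ 26.130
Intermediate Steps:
s = 1/194 ≈ 0.0051546
1/(sqrt(1/(79 - 350) + s)) = 1/(sqrt(1/(79 - 350) + 1/194)) = 1/(sqrt(1/(-271) + 1/194)) = 1/(sqrt(-1/271 + 1/194)) = 1/(sqrt(77/52574)) = 1/(sqrt(4048198)/52574) = sqrt(4048198)/77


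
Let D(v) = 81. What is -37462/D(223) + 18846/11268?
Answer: -23366405/50706 ≈ -460.82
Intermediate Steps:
-37462/D(223) + 18846/11268 = -37462/81 + 18846/11268 = -37462*1/81 + 18846*(1/11268) = -37462/81 + 1047/626 = -23366405/50706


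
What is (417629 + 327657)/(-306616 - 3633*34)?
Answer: -372643/215069 ≈ -1.7327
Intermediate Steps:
(417629 + 327657)/(-306616 - 3633*34) = 745286/(-306616 - 123522) = 745286/(-430138) = 745286*(-1/430138) = -372643/215069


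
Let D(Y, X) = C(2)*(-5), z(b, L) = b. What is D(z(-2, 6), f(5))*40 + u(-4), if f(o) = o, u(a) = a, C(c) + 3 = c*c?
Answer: -204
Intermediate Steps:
C(c) = -3 + c² (C(c) = -3 + c*c = -3 + c²)
D(Y, X) = -5 (D(Y, X) = (-3 + 2²)*(-5) = (-3 + 4)*(-5) = 1*(-5) = -5)
D(z(-2, 6), f(5))*40 + u(-4) = -5*40 - 4 = -200 - 4 = -204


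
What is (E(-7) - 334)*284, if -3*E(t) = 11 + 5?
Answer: -289112/3 ≈ -96371.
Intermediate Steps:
E(t) = -16/3 (E(t) = -(11 + 5)/3 = -1/3*16 = -16/3)
(E(-7) - 334)*284 = (-16/3 - 334)*284 = -1018/3*284 = -289112/3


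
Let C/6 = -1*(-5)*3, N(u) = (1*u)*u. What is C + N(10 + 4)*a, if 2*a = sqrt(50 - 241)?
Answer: 90 + 98*I*sqrt(191) ≈ 90.0 + 1354.4*I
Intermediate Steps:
N(u) = u**2 (N(u) = u*u = u**2)
a = I*sqrt(191)/2 (a = sqrt(50 - 241)/2 = sqrt(-191)/2 = (I*sqrt(191))/2 = I*sqrt(191)/2 ≈ 6.9101*I)
C = 90 (C = 6*(-1*(-5)*3) = 6*(5*3) = 6*15 = 90)
C + N(10 + 4)*a = 90 + (10 + 4)**2*(I*sqrt(191)/2) = 90 + 14**2*(I*sqrt(191)/2) = 90 + 196*(I*sqrt(191)/2) = 90 + 98*I*sqrt(191)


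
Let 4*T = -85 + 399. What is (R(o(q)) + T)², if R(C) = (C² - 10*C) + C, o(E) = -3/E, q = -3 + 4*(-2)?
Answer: 339333241/58564 ≈ 5794.2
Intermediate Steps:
q = -11 (q = -3 - 8 = -11)
R(C) = C² - 9*C
T = 157/2 (T = (-85 + 399)/4 = (¼)*314 = 157/2 ≈ 78.500)
(R(o(q)) + T)² = ((-3/(-11))*(-9 - 3/(-11)) + 157/2)² = ((-3*(-1/11))*(-9 - 3*(-1/11)) + 157/2)² = (3*(-9 + 3/11)/11 + 157/2)² = ((3/11)*(-96/11) + 157/2)² = (-288/121 + 157/2)² = (18421/242)² = 339333241/58564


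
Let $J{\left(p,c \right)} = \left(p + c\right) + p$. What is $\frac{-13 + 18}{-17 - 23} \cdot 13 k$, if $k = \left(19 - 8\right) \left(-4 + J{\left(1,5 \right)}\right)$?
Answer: $- \frac{429}{8} \approx -53.625$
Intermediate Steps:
$J{\left(p,c \right)} = c + 2 p$ ($J{\left(p,c \right)} = \left(c + p\right) + p = c + 2 p$)
$k = 33$ ($k = \left(19 - 8\right) \left(-4 + \left(5 + 2 \cdot 1\right)\right) = 11 \left(-4 + \left(5 + 2\right)\right) = 11 \left(-4 + 7\right) = 11 \cdot 3 = 33$)
$\frac{-13 + 18}{-17 - 23} \cdot 13 k = \frac{-13 + 18}{-17 - 23} \cdot 13 \cdot 33 = \frac{5}{-40} \cdot 13 \cdot 33 = 5 \left(- \frac{1}{40}\right) 13 \cdot 33 = \left(- \frac{1}{8}\right) 13 \cdot 33 = \left(- \frac{13}{8}\right) 33 = - \frac{429}{8}$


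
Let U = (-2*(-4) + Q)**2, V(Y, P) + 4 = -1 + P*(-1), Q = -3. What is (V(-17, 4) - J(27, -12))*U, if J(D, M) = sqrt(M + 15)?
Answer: -225 - 25*sqrt(3) ≈ -268.30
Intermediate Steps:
J(D, M) = sqrt(15 + M)
V(Y, P) = -5 - P (V(Y, P) = -4 + (-1 + P*(-1)) = -4 + (-1 - P) = -5 - P)
U = 25 (U = (-2*(-4) - 3)**2 = (8 - 3)**2 = 5**2 = 25)
(V(-17, 4) - J(27, -12))*U = ((-5 - 1*4) - sqrt(15 - 12))*25 = ((-5 - 4) - sqrt(3))*25 = (-9 - sqrt(3))*25 = -225 - 25*sqrt(3)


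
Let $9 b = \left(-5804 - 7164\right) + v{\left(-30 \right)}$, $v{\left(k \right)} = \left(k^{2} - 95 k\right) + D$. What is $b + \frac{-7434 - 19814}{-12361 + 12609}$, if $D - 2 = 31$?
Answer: $- \frac{315389}{279} \approx -1130.4$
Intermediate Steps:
$D = 33$ ($D = 2 + 31 = 33$)
$v{\left(k \right)} = 33 + k^{2} - 95 k$ ($v{\left(k \right)} = \left(k^{2} - 95 k\right) + 33 = 33 + k^{2} - 95 k$)
$b = - \frac{9185}{9}$ ($b = \frac{\left(-5804 - 7164\right) + \left(33 + \left(-30\right)^{2} - -2850\right)}{9} = \frac{-12968 + \left(33 + 900 + 2850\right)}{9} = \frac{-12968 + 3783}{9} = \frac{1}{9} \left(-9185\right) = - \frac{9185}{9} \approx -1020.6$)
$b + \frac{-7434 - 19814}{-12361 + 12609} = - \frac{9185}{9} + \frac{-7434 - 19814}{-12361 + 12609} = - \frac{9185}{9} - \frac{27248}{248} = - \frac{9185}{9} - \frac{3406}{31} = - \frac{315389}{279}$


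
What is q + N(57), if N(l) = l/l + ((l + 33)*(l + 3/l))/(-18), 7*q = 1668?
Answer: -6115/133 ≈ -45.977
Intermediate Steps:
q = 1668/7 (q = (⅐)*1668 = 1668/7 ≈ 238.29)
N(l) = 1 - (33 + l)*(l + 3/l)/18 (N(l) = 1 + ((33 + l)*(l + 3/l))*(-1/18) = 1 - (33 + l)*(l + 3/l)/18)
q + N(57) = 1668/7 + (1/18)*(-99 - 1*57*(-15 + 57² + 33*57))/57 = 1668/7 + (1/18)*(1/57)*(-99 - 1*57*(-15 + 3249 + 1881)) = 1668/7 + (1/18)*(1/57)*(-99 - 1*57*5115) = 1668/7 + (1/18)*(1/57)*(-99 - 291555) = 1668/7 + (1/18)*(1/57)*(-291654) = 1668/7 - 5401/19 = -6115/133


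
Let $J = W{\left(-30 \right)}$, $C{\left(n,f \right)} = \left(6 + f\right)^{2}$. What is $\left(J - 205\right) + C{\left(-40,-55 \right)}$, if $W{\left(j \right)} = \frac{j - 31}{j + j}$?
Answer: $\frac{131821}{60} \approx 2197.0$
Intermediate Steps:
$W{\left(j \right)} = \frac{-31 + j}{2 j}$
$J = \frac{61}{60}$ ($J = \frac{-31 - 30}{2 \left(-30\right)} = \frac{1}{2} \left(- \frac{1}{30}\right) \left(-61\right) = \frac{61}{60} \approx 1.0167$)
$\left(J - 205\right) + C{\left(-40,-55 \right)} = \left(\frac{61}{60} - 205\right) + \left(6 - 55\right)^{2} = \left(\frac{61}{60} - 205\right) + \left(-49\right)^{2} = - \frac{12239}{60} + 2401 = \frac{131821}{60}$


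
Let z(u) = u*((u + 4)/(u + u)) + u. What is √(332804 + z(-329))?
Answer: 5*√53170/2 ≈ 576.47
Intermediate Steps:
z(u) = 2 + 3*u/2 (z(u) = u*((4 + u)/((2*u))) + u = u*((4 + u)*(1/(2*u))) + u = u*((4 + u)/(2*u)) + u = (2 + u/2) + u = 2 + 3*u/2)
√(332804 + z(-329)) = √(332804 + (2 + (3/2)*(-329))) = √(332804 + (2 - 987/2)) = √(332804 - 983/2) = √(664625/2) = 5*√53170/2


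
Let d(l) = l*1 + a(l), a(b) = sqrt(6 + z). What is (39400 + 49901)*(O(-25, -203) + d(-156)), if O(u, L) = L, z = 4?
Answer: -32059059 + 89301*sqrt(10) ≈ -3.1777e+7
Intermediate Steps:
a(b) = sqrt(10) (a(b) = sqrt(6 + 4) = sqrt(10))
d(l) = l + sqrt(10) (d(l) = l*1 + sqrt(10) = l + sqrt(10))
(39400 + 49901)*(O(-25, -203) + d(-156)) = (39400 + 49901)*(-203 + (-156 + sqrt(10))) = 89301*(-359 + sqrt(10)) = -32059059 + 89301*sqrt(10)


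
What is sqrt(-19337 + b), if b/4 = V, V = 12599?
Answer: 3*sqrt(3451) ≈ 176.24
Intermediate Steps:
b = 50396 (b = 4*12599 = 50396)
sqrt(-19337 + b) = sqrt(-19337 + 50396) = sqrt(31059) = 3*sqrt(3451)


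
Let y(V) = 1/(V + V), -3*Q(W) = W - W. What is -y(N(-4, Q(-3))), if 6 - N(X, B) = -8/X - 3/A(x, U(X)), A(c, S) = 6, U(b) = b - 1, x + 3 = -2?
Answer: -1/9 ≈ -0.11111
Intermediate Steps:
Q(W) = 0 (Q(W) = -(W - W)/3 = -1/3*0 = 0)
x = -5 (x = -3 - 2 = -5)
U(b) = -1 + b
N(X, B) = 13/2 + 8/X (N(X, B) = 6 - (-8/X - 3/6) = 6 - (-8/X - 3*1/6) = 6 - (-8/X - 1/2) = 6 - (-1/2 - 8/X) = 6 + (1/2 + 8/X) = 13/2 + 8/X)
y(V) = 1/(2*V)
-y(N(-4, Q(-3))) = -1/(2*(13/2 + 8/(-4))) = -1/(2*(13/2 + 8*(-1/4))) = -1/(2*(13/2 - 2)) = -1/(2*9/2) = -2/(2*9) = -1*1/9 = -1/9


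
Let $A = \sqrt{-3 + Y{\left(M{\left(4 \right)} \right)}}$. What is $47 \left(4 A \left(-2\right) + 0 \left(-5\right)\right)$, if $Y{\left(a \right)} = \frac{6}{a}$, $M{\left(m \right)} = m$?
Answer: $- 188 i \sqrt{6} \approx - 460.5 i$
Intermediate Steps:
$A = \frac{i \sqrt{6}}{2}$ ($A = \sqrt{-3 + \frac{6}{4}} = \sqrt{-3 + 6 \cdot \frac{1}{4}} = \sqrt{-3 + \frac{3}{2}} = \sqrt{- \frac{3}{2}} = \frac{i \sqrt{6}}{2} \approx 1.2247 i$)
$47 \left(4 A \left(-2\right) + 0 \left(-5\right)\right) = 47 \left(4 \frac{i \sqrt{6}}{2} \left(-2\right) + 0 \left(-5\right)\right) = 47 \left(2 i \sqrt{6} \left(-2\right) + 0\right) = 47 \left(- 4 i \sqrt{6} + 0\right) = 47 \left(- 4 i \sqrt{6}\right) = - 188 i \sqrt{6}$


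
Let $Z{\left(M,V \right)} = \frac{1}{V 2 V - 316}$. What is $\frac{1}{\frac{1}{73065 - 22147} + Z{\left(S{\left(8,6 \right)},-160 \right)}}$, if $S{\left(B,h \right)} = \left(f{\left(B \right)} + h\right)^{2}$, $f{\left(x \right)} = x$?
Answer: $\frac{1295455756}{50901} \approx 25451.0$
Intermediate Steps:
$S{\left(B,h \right)} = \left(B + h\right)^{2}$
$Z{\left(M,V \right)} = \frac{1}{-316 + 2 V^{2}}$ ($Z{\left(M,V \right)} = \frac{1}{2 V V - 316} = \frac{1}{2 V^{2} - 316} = \frac{1}{-316 + 2 V^{2}}$)
$\frac{1}{\frac{1}{73065 - 22147} + Z{\left(S{\left(8,6 \right)},-160 \right)}} = \frac{1}{\frac{1}{73065 - 22147} + \frac{1}{2 \left(-158 + \left(-160\right)^{2}\right)}} = \frac{1}{\frac{1}{50918} + \frac{1}{2 \left(-158 + 25600\right)}} = \frac{1}{\frac{1}{50918} + \frac{1}{2 \cdot 25442}} = \frac{1}{\frac{1}{50918} + \frac{1}{2} \cdot \frac{1}{25442}} = \frac{1}{\frac{1}{50918} + \frac{1}{50884}} = \frac{1}{\frac{50901}{1295455756}} = \frac{1295455756}{50901}$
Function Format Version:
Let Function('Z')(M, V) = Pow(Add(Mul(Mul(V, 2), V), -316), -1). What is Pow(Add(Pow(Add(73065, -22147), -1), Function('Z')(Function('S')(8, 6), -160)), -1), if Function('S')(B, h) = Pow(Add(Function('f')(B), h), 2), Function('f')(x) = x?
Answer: Rational(1295455756, 50901) ≈ 25451.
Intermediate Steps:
Function('S')(B, h) = Pow(Add(B, h), 2)
Function('Z')(M, V) = Pow(Add(-316, Mul(2, Pow(V, 2))), -1) (Function('Z')(M, V) = Pow(Add(Mul(Mul(2, V), V), -316), -1) = Pow(Add(Mul(2, Pow(V, 2)), -316), -1) = Pow(Add(-316, Mul(2, Pow(V, 2))), -1))
Pow(Add(Pow(Add(73065, -22147), -1), Function('Z')(Function('S')(8, 6), -160)), -1) = Pow(Add(Pow(Add(73065, -22147), -1), Mul(Rational(1, 2), Pow(Add(-158, Pow(-160, 2)), -1))), -1) = Pow(Add(Pow(50918, -1), Mul(Rational(1, 2), Pow(Add(-158, 25600), -1))), -1) = Pow(Add(Rational(1, 50918), Mul(Rational(1, 2), Pow(25442, -1))), -1) = Pow(Add(Rational(1, 50918), Mul(Rational(1, 2), Rational(1, 25442))), -1) = Pow(Add(Rational(1, 50918), Rational(1, 50884)), -1) = Pow(Rational(50901, 1295455756), -1) = Rational(1295455756, 50901)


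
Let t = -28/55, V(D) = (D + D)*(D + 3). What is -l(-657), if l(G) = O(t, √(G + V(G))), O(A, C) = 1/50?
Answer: -1/50 ≈ -0.020000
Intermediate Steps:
V(D) = 2*D*(3 + D) (V(D) = (2*D)*(3 + D) = 2*D*(3 + D))
t = -28/55 (t = -28*1/55 = -28/55 ≈ -0.50909)
O(A, C) = 1/50
l(G) = 1/50
-l(-657) = -1*1/50 = -1/50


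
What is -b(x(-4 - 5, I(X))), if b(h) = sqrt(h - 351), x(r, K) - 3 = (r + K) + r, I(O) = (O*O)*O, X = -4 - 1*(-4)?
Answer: -I*sqrt(366) ≈ -19.131*I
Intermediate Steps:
X = 0 (X = -4 + 4 = 0)
I(O) = O**3 (I(O) = O**2*O = O**3)
x(r, K) = 3 + K + 2*r (x(r, K) = 3 + ((r + K) + r) = 3 + ((K + r) + r) = 3 + (K + 2*r) = 3 + K + 2*r)
b(h) = sqrt(-351 + h)
-b(x(-4 - 5, I(X))) = -sqrt(-351 + (3 + 0**3 + 2*(-4 - 5))) = -sqrt(-351 + (3 + 0 + 2*(-9))) = -sqrt(-351 + (3 + 0 - 18)) = -sqrt(-351 - 15) = -sqrt(-366) = -I*sqrt(366)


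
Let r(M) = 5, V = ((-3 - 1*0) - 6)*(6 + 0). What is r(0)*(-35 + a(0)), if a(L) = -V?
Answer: 95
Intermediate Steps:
V = -54 (V = ((-3 + 0) - 6)*6 = (-3 - 6)*6 = -9*6 = -54)
a(L) = 54 (a(L) = -1*(-54) = 54)
r(0)*(-35 + a(0)) = 5*(-35 + 54) = 5*19 = 95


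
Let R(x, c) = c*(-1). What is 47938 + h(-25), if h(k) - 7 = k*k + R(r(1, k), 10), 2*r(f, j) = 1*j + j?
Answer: 48560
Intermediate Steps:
r(f, j) = j (r(f, j) = (1*j + j)/2 = (j + j)/2 = (2*j)/2 = j)
R(x, c) = -c
h(k) = -3 + k**2 (h(k) = 7 + (k*k - 1*10) = 7 + (k**2 - 10) = 7 + (-10 + k**2) = -3 + k**2)
47938 + h(-25) = 47938 + (-3 + (-25)**2) = 47938 + (-3 + 625) = 47938 + 622 = 48560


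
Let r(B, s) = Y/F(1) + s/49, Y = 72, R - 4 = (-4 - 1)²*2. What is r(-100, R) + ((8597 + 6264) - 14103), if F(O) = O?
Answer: 40724/49 ≈ 831.10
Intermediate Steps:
R = 54 (R = 4 + (-4 - 1)²*2 = 4 + (-5)²*2 = 4 + 25*2 = 4 + 50 = 54)
r(B, s) = 72 + s/49 (r(B, s) = 72/1 + s/49 = 72*1 + s*(1/49) = 72 + s/49)
r(-100, R) + ((8597 + 6264) - 14103) = (72 + (1/49)*54) + ((8597 + 6264) - 14103) = (72 + 54/49) + (14861 - 14103) = 3582/49 + 758 = 40724/49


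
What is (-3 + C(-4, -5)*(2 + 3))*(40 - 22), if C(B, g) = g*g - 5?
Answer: 1746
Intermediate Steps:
C(B, g) = -5 + g² (C(B, g) = g² - 5 = -5 + g²)
(-3 + C(-4, -5)*(2 + 3))*(40 - 22) = (-3 + (-5 + (-5)²)*(2 + 3))*(40 - 22) = (-3 + (-5 + 25)*5)*18 = (-3 + 20*5)*18 = (-3 + 100)*18 = 97*18 = 1746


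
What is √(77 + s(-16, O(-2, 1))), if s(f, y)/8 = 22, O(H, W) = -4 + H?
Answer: √253 ≈ 15.906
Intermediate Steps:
s(f, y) = 176 (s(f, y) = 8*22 = 176)
√(77 + s(-16, O(-2, 1))) = √(77 + 176) = √253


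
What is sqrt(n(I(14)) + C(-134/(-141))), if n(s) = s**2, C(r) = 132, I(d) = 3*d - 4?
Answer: 2*sqrt(394) ≈ 39.699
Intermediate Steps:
I(d) = -4 + 3*d
sqrt(n(I(14)) + C(-134/(-141))) = sqrt((-4 + 3*14)**2 + 132) = sqrt((-4 + 42)**2 + 132) = sqrt(38**2 + 132) = sqrt(1444 + 132) = sqrt(1576) = 2*sqrt(394)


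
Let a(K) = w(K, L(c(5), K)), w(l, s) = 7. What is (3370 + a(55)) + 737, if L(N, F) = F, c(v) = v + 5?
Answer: 4114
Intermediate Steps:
c(v) = 5 + v
a(K) = 7
(3370 + a(55)) + 737 = (3370 + 7) + 737 = 3377 + 737 = 4114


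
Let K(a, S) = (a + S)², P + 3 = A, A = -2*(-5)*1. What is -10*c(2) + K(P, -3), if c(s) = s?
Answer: -4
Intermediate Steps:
A = 10 (A = 10*1 = 10)
P = 7 (P = -3 + 10 = 7)
K(a, S) = (S + a)²
-10*c(2) + K(P, -3) = -10*2 + (-3 + 7)² = -20 + 4² = -20 + 16 = -4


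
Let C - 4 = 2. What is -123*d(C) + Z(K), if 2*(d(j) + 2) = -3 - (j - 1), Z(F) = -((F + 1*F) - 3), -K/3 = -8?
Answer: 693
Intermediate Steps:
C = 6 (C = 4 + 2 = 6)
K = 24 (K = -3*(-8) = 24)
Z(F) = 3 - 2*F (Z(F) = -((F + F) - 3) = -(2*F - 3) = -(-3 + 2*F) = 3 - 2*F)
d(j) = -3 - j/2 (d(j) = -2 + (-3 - (j - 1))/2 = -2 + (-3 - (-1 + j))/2 = -2 + (-3 + (1 - j))/2 = -2 + (-2 - j)/2 = -2 + (-1 - j/2) = -3 - j/2)
-123*d(C) + Z(K) = -123*(-3 - 1/2*6) + (3 - 2*24) = -123*(-3 - 3) + (3 - 48) = -123*(-6) - 45 = 738 - 45 = 693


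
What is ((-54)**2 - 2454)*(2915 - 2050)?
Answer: 399630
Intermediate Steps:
((-54)**2 - 2454)*(2915 - 2050) = (2916 - 2454)*865 = 462*865 = 399630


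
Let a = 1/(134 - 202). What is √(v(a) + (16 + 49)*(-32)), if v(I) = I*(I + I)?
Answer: I*√9617918/68 ≈ 45.607*I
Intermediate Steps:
a = -1/68 (a = 1/(-68) = -1/68 ≈ -0.014706)
v(I) = 2*I² (v(I) = I*(2*I) = 2*I²)
√(v(a) + (16 + 49)*(-32)) = √(2*(-1/68)² + (16 + 49)*(-32)) = √(2*(1/4624) + 65*(-32)) = √(1/2312 - 2080) = √(-4808959/2312) = I*√9617918/68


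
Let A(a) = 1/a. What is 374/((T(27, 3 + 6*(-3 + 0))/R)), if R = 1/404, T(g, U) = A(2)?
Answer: 187/101 ≈ 1.8515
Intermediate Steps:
A(a) = 1/a
T(g, U) = ½ (T(g, U) = 1/2 = ½)
R = 1/404 ≈ 0.0024752
374/((T(27, 3 + 6*(-3 + 0))/R)) = 374/((1/(2*(1/404)))) = 374/(((½)*404)) = 374/202 = 374*(1/202) = 187/101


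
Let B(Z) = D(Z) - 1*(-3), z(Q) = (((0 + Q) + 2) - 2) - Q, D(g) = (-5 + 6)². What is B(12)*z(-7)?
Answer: 0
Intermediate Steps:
D(g) = 1 (D(g) = 1² = 1)
z(Q) = 0 (z(Q) = ((Q + 2) - 2) - Q = ((2 + Q) - 2) - Q = Q - Q = 0)
B(Z) = 4 (B(Z) = 1 - 1*(-3) = 1 + 3 = 4)
B(12)*z(-7) = 4*0 = 0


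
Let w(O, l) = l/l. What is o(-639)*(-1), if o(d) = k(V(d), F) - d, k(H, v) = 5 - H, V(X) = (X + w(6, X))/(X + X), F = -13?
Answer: -411197/639 ≈ -643.50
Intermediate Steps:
w(O, l) = 1
V(X) = (1 + X)/(2*X) (V(X) = (X + 1)/(X + X) = (1 + X)/((2*X)) = (1 + X)*(1/(2*X)) = (1 + X)/(2*X))
o(d) = 5 - d - (1 + d)/(2*d) (o(d) = (5 - (1 + d)/(2*d)) - d = 5 - d - (1 + d)/(2*d))
o(-639)*(-1) = (9/2 - 1*(-639) - ½/(-639))*(-1) = (9/2 + 639 - ½*(-1/639))*(-1) = (9/2 + 639 + 1/1278)*(-1) = (411197/639)*(-1) = -411197/639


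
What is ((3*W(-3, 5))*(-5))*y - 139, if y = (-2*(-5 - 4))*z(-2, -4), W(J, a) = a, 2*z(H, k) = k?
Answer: 2561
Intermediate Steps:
z(H, k) = k/2
y = -36 (y = (-2*(-5 - 4))*((½)*(-4)) = -2*(-9)*(-2) = 18*(-2) = -36)
((3*W(-3, 5))*(-5))*y - 139 = ((3*5)*(-5))*(-36) - 139 = (15*(-5))*(-36) - 139 = -75*(-36) - 139 = 2700 - 139 = 2561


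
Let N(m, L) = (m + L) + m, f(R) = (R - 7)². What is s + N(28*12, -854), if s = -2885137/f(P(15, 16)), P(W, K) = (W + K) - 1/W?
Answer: -672612167/128881 ≈ -5218.9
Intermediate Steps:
P(W, K) = K + W - 1/W (P(W, K) = (K + W) - 1/W = K + W - 1/W)
f(R) = (-7 + R)²
N(m, L) = L + 2*m (N(m, L) = (L + m) + m = L + 2*m)
s = -649155825/128881 (s = -2885137/(-7 + (16 + 15 - 1/15))² = -2885137/(-7 + 464/15)² = -2885137/((359/15)²) = -2885137/128881/225 = -2885137*225/128881 = -649155825/128881 ≈ -5036.9)
s + N(28*12, -854) = -649155825/128881 + (-854 + 2*(28*12)) = -649155825/128881 + (-854 + 2*336) = -649155825/128881 + (-854 + 672) = -649155825/128881 - 182 = -672612167/128881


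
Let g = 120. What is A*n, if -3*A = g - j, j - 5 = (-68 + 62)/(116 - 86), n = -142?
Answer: 27264/5 ≈ 5452.8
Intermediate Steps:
j = 24/5 (j = 5 + (-68 + 62)/(116 - 86) = 5 - 6/30 = 5 - 6*1/30 = 5 - ⅕ = 24/5 ≈ 4.8000)
A = -192/5 (A = -(120 - 1*24/5)/3 = -(120 - 24/5)/3 = -⅓*576/5 = -192/5 ≈ -38.400)
A*n = -192/5*(-142) = 27264/5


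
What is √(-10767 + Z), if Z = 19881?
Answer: 7*√186 ≈ 95.467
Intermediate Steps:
√(-10767 + Z) = √(-10767 + 19881) = √9114 = 7*√186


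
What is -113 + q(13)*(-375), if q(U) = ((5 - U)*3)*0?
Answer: -113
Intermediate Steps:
q(U) = 0 (q(U) = (15 - 3*U)*0 = 0)
-113 + q(13)*(-375) = -113 + 0*(-375) = -113 + 0 = -113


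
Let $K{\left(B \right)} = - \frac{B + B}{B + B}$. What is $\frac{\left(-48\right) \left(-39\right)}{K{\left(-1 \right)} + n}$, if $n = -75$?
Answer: $- \frac{468}{19} \approx -24.632$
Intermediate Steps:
$K{\left(B \right)} = -1$ ($K{\left(B \right)} = - \frac{2 B}{2 B} = - 2 B \frac{1}{2 B} = \left(-1\right) 1 = -1$)
$\frac{\left(-48\right) \left(-39\right)}{K{\left(-1 \right)} + n} = \frac{\left(-48\right) \left(-39\right)}{-1 - 75} = \frac{1872}{-76} = 1872 \left(- \frac{1}{76}\right) = - \frac{468}{19}$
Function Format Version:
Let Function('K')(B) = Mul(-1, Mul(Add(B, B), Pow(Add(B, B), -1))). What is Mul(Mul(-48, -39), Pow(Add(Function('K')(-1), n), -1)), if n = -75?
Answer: Rational(-468, 19) ≈ -24.632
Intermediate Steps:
Function('K')(B) = -1 (Function('K')(B) = Mul(-1, Mul(Mul(2, B), Pow(Mul(2, B), -1))) = Mul(-1, Mul(Mul(2, B), Mul(Rational(1, 2), Pow(B, -1)))) = Mul(-1, 1) = -1)
Mul(Mul(-48, -39), Pow(Add(Function('K')(-1), n), -1)) = Mul(Mul(-48, -39), Pow(Add(-1, -75), -1)) = Mul(1872, Pow(-76, -1)) = Mul(1872, Rational(-1, 76)) = Rational(-468, 19)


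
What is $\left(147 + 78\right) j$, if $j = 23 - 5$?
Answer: $4050$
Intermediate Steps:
$j = 18$ ($j = 23 - 5 = 18$)
$\left(147 + 78\right) j = \left(147 + 78\right) 18 = 225 \cdot 18 = 4050$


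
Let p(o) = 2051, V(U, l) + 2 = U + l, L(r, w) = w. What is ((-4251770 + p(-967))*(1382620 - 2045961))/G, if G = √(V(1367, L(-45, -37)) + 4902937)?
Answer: 939670950393*√4904265/1634755 ≈ 1.2729e+9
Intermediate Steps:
V(U, l) = -2 + U + l (V(U, l) = -2 + (U + l) = -2 + U + l)
G = √4904265 (G = √((-2 + 1367 - 37) + 4902937) = √(1328 + 4902937) = √4904265 ≈ 2214.6)
((-4251770 + p(-967))*(1382620 - 2045961))/G = ((-4251770 + 2051)*(1382620 - 2045961))/(√4904265) = (-4249719*(-663341))*(√4904265/4904265) = 2819012851179*(√4904265/4904265) = 939670950393*√4904265/1634755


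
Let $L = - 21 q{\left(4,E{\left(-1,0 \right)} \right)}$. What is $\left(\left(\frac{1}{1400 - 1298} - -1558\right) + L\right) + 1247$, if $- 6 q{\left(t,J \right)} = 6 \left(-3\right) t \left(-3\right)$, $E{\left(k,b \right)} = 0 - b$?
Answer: $\frac{363223}{102} \approx 3561.0$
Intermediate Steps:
$E{\left(k,b \right)} = - b$
$q{\left(t,J \right)} = - 9 t$ ($q{\left(t,J \right)} = - \frac{6 \left(-3\right) t \left(-3\right)}{6} = - \frac{\left(-18\right) \left(- 3 t\right)}{6} = - \frac{54 t}{6} = - 9 t$)
$L = 756$ ($L = - 21 \left(\left(-9\right) 4\right) = \left(-21\right) \left(-36\right) = 756$)
$\left(\left(\frac{1}{1400 - 1298} - -1558\right) + L\right) + 1247 = \left(\left(\frac{1}{1400 - 1298} - -1558\right) + 756\right) + 1247 = \left(\left(\frac{1}{102} + 1558\right) + 756\right) + 1247 = \left(\frac{158917}{102} + 756\right) + 1247 = \frac{236029}{102} + 1247 = \frac{363223}{102}$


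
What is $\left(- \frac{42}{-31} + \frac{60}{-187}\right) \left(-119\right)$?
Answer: $- \frac{41958}{341} \approx -123.04$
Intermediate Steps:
$\left(- \frac{42}{-31} + \frac{60}{-187}\right) \left(-119\right) = \left(\left(-42\right) \left(- \frac{1}{31}\right) + 60 \left(- \frac{1}{187}\right)\right) \left(-119\right) = \left(\frac{42}{31} - \frac{60}{187}\right) \left(-119\right) = \frac{5994}{5797} \left(-119\right) = - \frac{41958}{341}$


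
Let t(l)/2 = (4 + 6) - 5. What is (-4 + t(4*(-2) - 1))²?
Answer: 36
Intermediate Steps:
t(l) = 10 (t(l) = 2*((4 + 6) - 5) = 2*(10 - 5) = 2*5 = 10)
(-4 + t(4*(-2) - 1))² = (-4 + 10)² = 6² = 36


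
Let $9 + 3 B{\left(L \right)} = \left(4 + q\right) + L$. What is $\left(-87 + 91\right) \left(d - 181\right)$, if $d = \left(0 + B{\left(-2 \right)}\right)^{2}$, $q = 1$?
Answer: $-708$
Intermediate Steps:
$B{\left(L \right)} = - \frac{4}{3} + \frac{L}{3}$ ($B{\left(L \right)} = -3 + \frac{\left(4 + 1\right) + L}{3} = -3 + \frac{5 + L}{3} = -3 + \left(\frac{5}{3} + \frac{L}{3}\right) = - \frac{4}{3} + \frac{L}{3}$)
$d = 4$ ($d = \left(0 + \left(- \frac{4}{3} + \frac{1}{3} \left(-2\right)\right)\right)^{2} = \left(0 - 2\right)^{2} = \left(-2\right)^{2} = 4$)
$\left(-87 + 91\right) \left(d - 181\right) = \left(-87 + 91\right) \left(4 - 181\right) = 4 \left(-177\right) = -708$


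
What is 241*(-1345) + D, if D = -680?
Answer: -324825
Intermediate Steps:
241*(-1345) + D = 241*(-1345) - 680 = -324145 - 680 = -324825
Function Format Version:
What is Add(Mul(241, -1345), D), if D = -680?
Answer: -324825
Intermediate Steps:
Add(Mul(241, -1345), D) = Add(Mul(241, -1345), -680) = Add(-324145, -680) = -324825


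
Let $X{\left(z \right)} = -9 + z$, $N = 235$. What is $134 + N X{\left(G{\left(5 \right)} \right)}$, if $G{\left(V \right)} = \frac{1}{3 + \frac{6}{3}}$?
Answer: $-1934$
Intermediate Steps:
$G{\left(V \right)} = \frac{1}{5}$ ($G{\left(V \right)} = \frac{1}{3 + 6 \cdot \frac{1}{3}} = \frac{1}{3 + 2} = \frac{1}{5}$)
$134 + N X{\left(G{\left(5 \right)} \right)} = 134 + 235 \left(-9 + \frac{1}{5}\right) = 134 + 235 \left(- \frac{44}{5}\right) = 134 - 2068 = -1934$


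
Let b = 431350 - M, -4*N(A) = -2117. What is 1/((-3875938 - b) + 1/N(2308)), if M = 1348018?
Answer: -2117/6264774586 ≈ -3.3792e-7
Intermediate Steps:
N(A) = 2117/4 (N(A) = -¼*(-2117) = 2117/4)
b = -916668 (b = 431350 - 1*1348018 = 431350 - 1348018 = -916668)
1/((-3875938 - b) + 1/N(2308)) = 1/((-3875938 - 1*(-916668)) + 1/(2117/4)) = 1/((-3875938 + 916668) + 4/2117) = 1/(-2959270 + 4/2117) = 1/(-6264774586/2117) = -2117/6264774586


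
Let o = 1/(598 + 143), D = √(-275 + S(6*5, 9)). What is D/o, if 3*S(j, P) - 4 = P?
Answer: 494*I*√609 ≈ 12191.0*I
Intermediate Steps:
S(j, P) = 4/3 + P/3
D = 2*I*√609/3 (D = √(-275 + (4/3 + (⅓)*9)) = √(-275 + (4/3 + 3)) = √(-275 + 13/3) = √(-812/3) = 2*I*√609/3 ≈ 16.452*I)
o = 1/741 ≈ 0.0013495
D/o = (2*I*√609/3)/(1/741) = (2*I*√609/3)*741 = 494*I*√609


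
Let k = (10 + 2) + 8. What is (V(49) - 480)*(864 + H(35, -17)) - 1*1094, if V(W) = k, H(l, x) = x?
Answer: -390714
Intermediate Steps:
k = 20 (k = 12 + 8 = 20)
V(W) = 20
(V(49) - 480)*(864 + H(35, -17)) - 1*1094 = (20 - 480)*(864 - 17) - 1*1094 = -460*847 - 1094 = -389620 - 1094 = -390714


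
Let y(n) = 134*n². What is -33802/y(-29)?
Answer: -16901/56347 ≈ -0.29994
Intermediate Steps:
-33802/y(-29) = -33802/(134*(-29)²) = -33802/(134*841) = -33802/112694 = -33802*1/112694 = -16901/56347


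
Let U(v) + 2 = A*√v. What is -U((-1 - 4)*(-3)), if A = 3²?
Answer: 2 - 9*√15 ≈ -32.857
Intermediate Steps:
A = 9
U(v) = -2 + 9*√v
-U((-1 - 4)*(-3)) = -(-2 + 9*√((-1 - 4)*(-3))) = -(-2 + 9*√(-5*(-3))) = -(-2 + 9*√15) = 2 - 9*√15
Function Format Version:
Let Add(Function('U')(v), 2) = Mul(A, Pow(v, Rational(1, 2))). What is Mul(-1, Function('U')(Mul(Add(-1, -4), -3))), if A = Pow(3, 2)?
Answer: Add(2, Mul(-9, Pow(15, Rational(1, 2)))) ≈ -32.857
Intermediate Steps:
A = 9
Function('U')(v) = Add(-2, Mul(9, Pow(v, Rational(1, 2))))
Mul(-1, Function('U')(Mul(Add(-1, -4), -3))) = Mul(-1, Add(-2, Mul(9, Pow(Mul(Add(-1, -4), -3), Rational(1, 2))))) = Mul(-1, Add(-2, Mul(9, Pow(Mul(-5, -3), Rational(1, 2))))) = Mul(-1, Add(-2, Mul(9, Pow(15, Rational(1, 2))))) = Add(2, Mul(-9, Pow(15, Rational(1, 2))))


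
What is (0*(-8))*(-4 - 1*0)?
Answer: 0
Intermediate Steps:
(0*(-8))*(-4 - 1*0) = 0*(-4 + 0) = 0*(-4) = 0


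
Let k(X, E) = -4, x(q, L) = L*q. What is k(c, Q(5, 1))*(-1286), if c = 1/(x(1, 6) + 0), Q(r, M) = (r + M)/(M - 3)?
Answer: 5144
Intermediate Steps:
Q(r, M) = (M + r)/(-3 + M)
c = ⅙ (c = 1/(6*1 + 0) = 1/(6 + 0) = 1/6 = ⅙ ≈ 0.16667)
k(c, Q(5, 1))*(-1286) = -4*(-1286) = 5144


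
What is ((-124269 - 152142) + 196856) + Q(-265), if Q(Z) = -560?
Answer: -80115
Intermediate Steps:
((-124269 - 152142) + 196856) + Q(-265) = ((-124269 - 152142) + 196856) - 560 = (-276411 + 196856) - 560 = -79555 - 560 = -80115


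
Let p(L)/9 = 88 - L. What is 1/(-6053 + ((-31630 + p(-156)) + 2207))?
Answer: -1/33280 ≈ -3.0048e-5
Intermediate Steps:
p(L) = 792 - 9*L (p(L) = 9*(88 - L) = 792 - 9*L)
1/(-6053 + ((-31630 + p(-156)) + 2207)) = 1/(-6053 + ((-31630 + (792 - 9*(-156))) + 2207)) = 1/(-6053 + ((-31630 + (792 + 1404)) + 2207)) = 1/(-6053 + ((-31630 + 2196) + 2207)) = 1/(-6053 + (-29434 + 2207)) = 1/(-6053 - 27227) = 1/(-33280) = -1/33280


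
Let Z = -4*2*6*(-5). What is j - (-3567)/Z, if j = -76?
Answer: -4891/80 ≈ -61.138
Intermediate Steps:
Z = 240 (Z = -48*(-5) = -4*(-60) = 240)
j - (-3567)/Z = -76 - (-3567)/240 = -76 - 87*(-41/240) = -76 + 1189/80 = -4891/80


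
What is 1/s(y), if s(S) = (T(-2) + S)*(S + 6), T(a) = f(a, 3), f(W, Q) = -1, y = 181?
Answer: 1/33660 ≈ 2.9709e-5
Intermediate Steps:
T(a) = -1
s(S) = (-1 + S)*(6 + S) (s(S) = (-1 + S)*(S + 6) = (-1 + S)*(6 + S))
1/s(y) = 1/(-6 + 181**2 + 5*181) = 1/(-6 + 32761 + 905) = 1/33660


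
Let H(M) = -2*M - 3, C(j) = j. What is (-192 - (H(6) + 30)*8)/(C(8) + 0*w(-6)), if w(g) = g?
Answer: -39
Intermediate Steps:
H(M) = -3 - 2*M
(-192 - (H(6) + 30)*8)/(C(8) + 0*w(-6)) = (-192 - ((-3 - 2*6) + 30)*8)/(8 + 0*(-6)) = (-192 - ((-3 - 12) + 30)*8)/(8 + 0) = (-192 - (-15 + 30)*8)/8 = (-192 - 15*8)*(1/8) = (-192 - 1*120)*(1/8) = (-192 - 120)*(1/8) = -312*1/8 = -39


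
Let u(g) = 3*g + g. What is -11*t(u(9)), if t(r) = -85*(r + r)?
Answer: 67320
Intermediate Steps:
u(g) = 4*g
t(r) = -170*r
-11*t(u(9)) = -(-1870)*4*9 = -(-1870)*36 = -11*(-6120) = 67320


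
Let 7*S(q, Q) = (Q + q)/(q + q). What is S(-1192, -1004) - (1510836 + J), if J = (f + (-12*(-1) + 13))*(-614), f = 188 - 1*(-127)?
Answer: -5432260523/4172 ≈ -1.3021e+6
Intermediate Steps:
S(q, Q) = (Q + q)/(14*q) (S(q, Q) = ((Q + q)/(q + q))/7 = ((Q + q)/((2*q)))/7 = ((Q + q)*(1/(2*q)))/7 = ((Q + q)/(2*q))/7 = (Q + q)/(14*q))
f = 315 (f = 188 + 127 = 315)
J = -208760 (J = (315 + (-12*(-1) + 13))*(-614) = (315 + (12 + 13))*(-614) = (315 + 25)*(-614) = 340*(-614) = -208760)
S(-1192, -1004) - (1510836 + J) = (1/14)*(-1004 - 1192)/(-1192) - (1510836 - 208760) = (1/14)*(-1/1192)*(-2196) - 1*1302076 = 549/4172 - 1302076 = -5432260523/4172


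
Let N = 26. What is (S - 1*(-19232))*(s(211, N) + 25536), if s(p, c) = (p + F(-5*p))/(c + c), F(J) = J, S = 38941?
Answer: 19299299961/13 ≈ 1.4846e+9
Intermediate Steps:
s(p, c) = -2*p/c (s(p, c) = (p - 5*p)/(c + c) = (-4*p)/((2*c)) = (-4*p)*(1/(2*c)) = -2*p/c)
(S - 1*(-19232))*(s(211, N) + 25536) = (38941 - 1*(-19232))*(-2*211/26 + 25536) = (38941 + 19232)*(-2*211*1/26 + 25536) = 58173*(-211/13 + 25536) = 58173*(331757/13) = 19299299961/13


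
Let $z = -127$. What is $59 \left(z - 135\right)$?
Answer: $-15458$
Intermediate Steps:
$59 \left(z - 135\right) = 59 \left(-127 - 135\right) = 59 \left(-262\right) = -15458$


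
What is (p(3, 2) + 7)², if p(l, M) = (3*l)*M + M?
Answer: 729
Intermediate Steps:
p(l, M) = M + 3*M*l (p(l, M) = 3*M*l + M = M + 3*M*l)
(p(3, 2) + 7)² = (2*(1 + 3*3) + 7)² = (2*(1 + 9) + 7)² = (2*10 + 7)² = (20 + 7)² = 27² = 729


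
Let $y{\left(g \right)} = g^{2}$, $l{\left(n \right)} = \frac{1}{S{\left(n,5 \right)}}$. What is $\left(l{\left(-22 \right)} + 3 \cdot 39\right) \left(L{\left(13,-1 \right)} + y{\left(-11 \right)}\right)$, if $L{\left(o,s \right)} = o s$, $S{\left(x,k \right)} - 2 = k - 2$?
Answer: $\frac{63288}{5} \approx 12658.0$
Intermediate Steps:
$S{\left(x,k \right)} = k$ ($S{\left(x,k \right)} = 2 + \left(k - 2\right) = 2 + \left(-2 + k\right) = k$)
$l{\left(n \right)} = \frac{1}{5}$
$\left(l{\left(-22 \right)} + 3 \cdot 39\right) \left(L{\left(13,-1 \right)} + y{\left(-11 \right)}\right) = \left(\frac{1}{5} + 3 \cdot 39\right) \left(13 \left(-1\right) + \left(-11\right)^{2}\right) = \left(\frac{1}{5} + 117\right) \left(-13 + 121\right) = \frac{586}{5} \cdot 108 = \frac{63288}{5}$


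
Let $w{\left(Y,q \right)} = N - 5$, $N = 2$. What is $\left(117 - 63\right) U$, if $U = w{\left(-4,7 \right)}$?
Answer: $-162$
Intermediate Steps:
$w{\left(Y,q \right)} = -3$ ($w{\left(Y,q \right)} = 2 - 5 = -3$)
$U = -3$
$\left(117 - 63\right) U = \left(117 - 63\right) \left(-3\right) = 54 \left(-3\right) = -162$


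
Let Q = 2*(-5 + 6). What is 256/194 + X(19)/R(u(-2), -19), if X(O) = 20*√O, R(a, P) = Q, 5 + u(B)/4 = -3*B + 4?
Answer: 128/97 + 10*√19 ≈ 44.909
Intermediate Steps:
u(B) = -4 - 12*B (u(B) = -20 + 4*(-3*B + 4) = -20 + 4*(4 - 3*B) = -20 + (16 - 12*B) = -4 - 12*B)
Q = 2 (Q = 2*1 = 2)
R(a, P) = 2
256/194 + X(19)/R(u(-2), -19) = 256/194 + (20*√19)/2 = 256*(1/194) + (20*√19)*(½) = 128/97 + 10*√19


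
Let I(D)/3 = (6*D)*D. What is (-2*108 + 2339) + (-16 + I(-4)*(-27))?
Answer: -5669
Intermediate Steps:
I(D) = 18*D² (I(D) = 3*((6*D)*D) = 3*(6*D²) = 18*D²)
(-2*108 + 2339) + (-16 + I(-4)*(-27)) = (-2*108 + 2339) + (-16 + (18*(-4)²)*(-27)) = (-216 + 2339) + (-16 + (18*16)*(-27)) = 2123 + (-16 + 288*(-27)) = 2123 + (-16 - 7776) = 2123 - 7792 = -5669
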